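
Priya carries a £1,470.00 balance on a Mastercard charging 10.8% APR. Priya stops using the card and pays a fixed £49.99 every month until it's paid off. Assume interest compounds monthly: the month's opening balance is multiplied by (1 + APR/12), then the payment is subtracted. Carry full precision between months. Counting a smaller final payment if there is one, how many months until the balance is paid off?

Monthly rate r = 10.8%/12 = 0.9% = 0.009.
Recurrence: B ← B·(1+r) − £49.99.
Month 1: interest £13.23; balance after payment £1,433.24.
Month 2: interest £12.90; balance after payment £1,396.15.
Closed form: n = −ln(1 − rB₀/P)/ln(1+r) = −ln(0.73535)/ln(1.009) ≈ 34.310, so the balance reaches zero during payment 35.

35 payments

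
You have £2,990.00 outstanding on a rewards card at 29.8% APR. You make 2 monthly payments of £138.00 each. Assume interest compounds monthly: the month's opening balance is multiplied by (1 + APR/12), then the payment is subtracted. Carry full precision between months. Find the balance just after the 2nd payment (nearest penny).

Monthly rate r = 29.8%/12 = 2.48333% = 0.0248333.
Each month: B ← B·(1+r) − £138.00.
Month 1: interest £74.25; balance after payment £2,926.25.
Month 2: interest £72.67; balance after payment £2,860.92.

£2,860.92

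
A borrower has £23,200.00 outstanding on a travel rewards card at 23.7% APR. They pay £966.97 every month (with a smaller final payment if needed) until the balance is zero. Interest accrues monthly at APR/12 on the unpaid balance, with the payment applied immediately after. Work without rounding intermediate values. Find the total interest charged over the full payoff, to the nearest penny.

£8,551.81

Monthly rate r = 23.7%/12 = 1.975% = 0.01975.
Payoff takes n = ⌈−ln(1 − rB₀/P)/ln(1+r)⌉ = ⌈32.835⌉ = 33 payments; the last is £808.77.
Total paid = 32·£966.97 + £808.77 = £31,751.81.
Total interest = total paid − principal = £31,751.81 − £23,200.00 = £8,551.81.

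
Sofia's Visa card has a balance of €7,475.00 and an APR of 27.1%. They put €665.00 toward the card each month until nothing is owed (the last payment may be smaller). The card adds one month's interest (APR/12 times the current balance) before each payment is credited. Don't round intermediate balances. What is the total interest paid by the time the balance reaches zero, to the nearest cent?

Monthly rate r = 27.1%/12 = 2.25833% = 0.0225833.
Payoff takes n = ⌈−ln(1 − rB₀/P)/ln(1+r)⌉ = ⌈13.112⌉ = 14 payments; the last is €75.53.
Total paid = 13·€665.00 + €75.53 = €8,720.53.
Total interest = total paid − principal = €8,720.53 − €7,475.00 = €1,245.53.

€1,245.53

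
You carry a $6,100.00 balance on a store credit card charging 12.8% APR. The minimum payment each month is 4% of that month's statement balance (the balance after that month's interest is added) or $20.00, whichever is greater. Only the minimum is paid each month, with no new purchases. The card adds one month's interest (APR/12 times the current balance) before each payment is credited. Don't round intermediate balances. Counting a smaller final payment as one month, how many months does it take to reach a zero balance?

Monthly rate r = 12.8%/12 = 1.06667% = 0.0106667.
While 4% of the post-interest balance exceeds $20.00, each month B ← (B·(1+r))·(1 − 0.04), i.e. B shrinks by the factor (1+r)·0.96 = 0.97024.
This holds for months 1–84. Entering month 85 the balance is $482.15; 4% of the post-interest balance is now below $20.00, so the flat $20.00 minimum applies from here.
From month 85 a fixed $20.00 at rate r clears $482.15 in 29 more payments. Total: 84 + 29 = 113 months.

113 months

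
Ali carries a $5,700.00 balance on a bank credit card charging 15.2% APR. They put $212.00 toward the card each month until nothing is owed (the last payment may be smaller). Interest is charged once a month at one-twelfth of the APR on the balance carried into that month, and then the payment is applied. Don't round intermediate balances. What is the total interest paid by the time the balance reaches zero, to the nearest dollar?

Monthly rate r = 15.2%/12 = 1.26667% = 0.0126667.
Payoff takes n = ⌈−ln(1 − rB₀/P)/ln(1+r)⌉ = ⌈33.079⌉ = 34 payments; the last is $16.92.
Total paid = 33·$212.00 + $16.92 = $7,012.92.
Total interest = total paid − principal = $7,012.92 − $5,700.00 = $1,312.92.

$1,313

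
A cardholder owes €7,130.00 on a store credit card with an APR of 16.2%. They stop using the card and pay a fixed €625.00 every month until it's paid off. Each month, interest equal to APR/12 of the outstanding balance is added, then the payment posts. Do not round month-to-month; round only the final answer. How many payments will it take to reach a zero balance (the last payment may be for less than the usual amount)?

13 payments

Monthly rate r = 16.2%/12 = 1.35% = 0.0135.
Recurrence: B ← B·(1+r) − €625.00.
Month 1: interest €96.25; balance after payment €6,601.26.
Month 2: interest €89.12; balance after payment €6,065.37.
Closed form: n = −ln(1 − rB₀/P)/ln(1+r) = −ln(0.84599)/ln(1.0135) ≈ 12.472, so the balance reaches zero during payment 13.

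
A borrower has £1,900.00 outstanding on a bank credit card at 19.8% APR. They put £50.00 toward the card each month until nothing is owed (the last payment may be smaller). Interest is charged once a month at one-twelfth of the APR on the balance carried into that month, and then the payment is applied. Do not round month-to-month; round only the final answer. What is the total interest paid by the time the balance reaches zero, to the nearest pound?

Monthly rate r = 19.8%/12 = 1.65% = 0.0165.
Payoff takes n = ⌈−ln(1 − rB₀/P)/ln(1+r)⌉ = ⌈60.260⌉ = 61 payments; the last is £13.08.
Total paid = 60·£50.00 + £13.08 = £3,013.08.
Total interest = total paid − principal = £3,013.08 − £1,900.00 = £1,113.08.

£1,113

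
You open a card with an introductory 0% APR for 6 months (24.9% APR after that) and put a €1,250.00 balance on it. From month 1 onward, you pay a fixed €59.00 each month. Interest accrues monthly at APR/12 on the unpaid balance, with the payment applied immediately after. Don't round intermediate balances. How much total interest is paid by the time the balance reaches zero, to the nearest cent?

€191.52

Promo months 1–6 at r₀ = 0%/12 = 0; months 7+ at r₁ = 24.9%/12 = 0.02075.
After month 6 (no interest yet): B = €1,250.00 − 6·€59.00 = €896.00.
Then at r₁ with €59.00/mo: n₂ = −ln(1 − r₁·B/P)/ln(1+r₁) ≈ 18.43 → 19 more payments.
Total paid = 24·€59.00 + €25.52 = €1,441.52; interest = €1,441.52 − €1,250.00 = €191.52.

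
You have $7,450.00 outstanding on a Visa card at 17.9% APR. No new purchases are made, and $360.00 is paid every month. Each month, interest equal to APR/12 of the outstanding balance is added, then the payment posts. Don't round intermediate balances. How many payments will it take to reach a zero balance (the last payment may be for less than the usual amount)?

Monthly rate r = 17.9%/12 = 1.49167% = 0.0149167.
Recurrence: B ← B·(1+r) − $360.00.
Month 1: interest $111.13; balance after payment $7,201.13.
Month 2: interest $107.42; balance after payment $6,948.55.
Closed form: n = −ln(1 − rB₀/P)/ln(1+r) = −ln(0.69131)/ln(1.01492) ≈ 24.933, so the balance reaches zero during payment 25.

25 months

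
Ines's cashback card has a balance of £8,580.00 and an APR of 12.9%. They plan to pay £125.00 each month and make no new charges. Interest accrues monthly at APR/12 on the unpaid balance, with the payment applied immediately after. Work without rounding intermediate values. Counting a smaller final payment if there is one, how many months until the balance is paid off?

126 months

Monthly rate r = 12.9%/12 = 1.075% = 0.01075.
Recurrence: B ← B·(1+r) − £125.00.
Month 1: interest £92.24; balance after payment £8,547.24.
Month 2: interest £91.88; balance after payment £8,514.12.
Closed form: n = −ln(1 − rB₀/P)/ln(1+r) = −ln(0.26212)/ln(1.01075) ≈ 125.222, so the balance reaches zero during payment 126.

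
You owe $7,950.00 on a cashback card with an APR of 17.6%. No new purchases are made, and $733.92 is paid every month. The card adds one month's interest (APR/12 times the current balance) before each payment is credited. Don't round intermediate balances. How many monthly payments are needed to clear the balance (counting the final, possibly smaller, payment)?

Monthly rate r = 17.6%/12 = 1.46667% = 0.0146667.
Recurrence: B ← B·(1+r) − $733.92.
Month 1: interest $116.60; balance after payment $7,332.68.
Month 2: interest $107.55; balance after payment $6,706.31.
Closed form: n = −ln(1 − rB₀/P)/ln(1+r) = −ln(0.84113)/ln(1.01467) ≈ 11.883, so the balance reaches zero during payment 12.

12 payments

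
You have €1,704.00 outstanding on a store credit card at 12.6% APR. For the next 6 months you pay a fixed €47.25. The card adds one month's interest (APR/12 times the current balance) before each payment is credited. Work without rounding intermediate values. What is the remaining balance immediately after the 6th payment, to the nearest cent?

Monthly rate r = 12.6%/12 = 1.05% = 0.0105.
Each month: B ← B·(1+r) − €47.25.
Month 1: interest €17.89; balance after payment €1,674.64.
Month 2: interest €17.58; balance after payment €1,644.98.
Month 3: interest €17.27; balance after payment €1,615.00.
Month 4: interest €16.96; balance after payment €1,584.71.
Month 5: interest €16.64; balance after payment €1,554.09.
Month 6: interest €16.32; balance after payment €1,523.16.

€1,523.16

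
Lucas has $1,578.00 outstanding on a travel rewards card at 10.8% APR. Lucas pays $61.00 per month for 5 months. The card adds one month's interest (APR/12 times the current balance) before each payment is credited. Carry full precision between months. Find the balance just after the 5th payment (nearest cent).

$1,339.76

Monthly rate r = 10.8%/12 = 0.9% = 0.009.
Each month: B ← B·(1+r) − $61.00.
Month 1: interest $14.20; balance after payment $1,531.20.
Month 2: interest $13.78; balance after payment $1,483.98.
Month 3: interest $13.36; balance after payment $1,436.34.
Month 4: interest $12.93; balance after payment $1,388.27.
Month 5: interest $12.49; balance after payment $1,339.76.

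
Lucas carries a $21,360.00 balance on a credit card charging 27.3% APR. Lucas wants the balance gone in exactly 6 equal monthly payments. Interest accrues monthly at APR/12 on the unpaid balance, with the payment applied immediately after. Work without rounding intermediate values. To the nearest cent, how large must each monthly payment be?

Monthly rate r = 27.3%/12 = 2.275% = 0.02275.
Level-payment amortization: P = B₀·r / (1 − (1+r)^(−n)) = 21360.00·0.02275 / (1 − 1.02275^(−6)).
Denominator 1 − (1+r)^(−6) = 0.126258284.
P = 485.94 / 0.126258284 ≈ 3848.78.

$3,848.78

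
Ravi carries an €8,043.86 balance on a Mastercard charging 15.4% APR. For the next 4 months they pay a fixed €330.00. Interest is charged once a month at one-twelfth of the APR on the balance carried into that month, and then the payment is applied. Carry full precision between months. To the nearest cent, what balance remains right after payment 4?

€7,119.17

Monthly rate r = 15.4%/12 = 1.28333% = 0.0128333.
Each month: B ← B·(1+r) − €330.00.
Month 1: interest €103.23; balance after payment €7,817.09.
Month 2: interest €100.32; balance after payment €7,587.41.
Month 3: interest €97.37; balance after payment €7,354.78.
Month 4: interest €94.39; balance after payment €7,119.17.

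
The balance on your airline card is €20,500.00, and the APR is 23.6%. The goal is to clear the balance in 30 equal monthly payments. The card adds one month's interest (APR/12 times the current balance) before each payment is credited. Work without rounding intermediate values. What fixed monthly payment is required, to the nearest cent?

Monthly rate r = 23.6%/12 = 1.96667% = 0.0196667.
Level-payment amortization: P = B₀·r / (1 − (1+r)^(−n)) = 20500.00·0.0196667 / (1 − 1.01967^(−30)).
Denominator 1 − (1+r)^(−30) = 0.442489139.
P = 403.167 / 0.442489139 ≈ 911.13.

€911.13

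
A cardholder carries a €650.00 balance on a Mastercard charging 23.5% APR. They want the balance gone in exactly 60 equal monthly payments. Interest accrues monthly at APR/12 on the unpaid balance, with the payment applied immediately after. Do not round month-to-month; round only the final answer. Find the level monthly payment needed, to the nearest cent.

€18.51

Monthly rate r = 23.5%/12 = 1.95833% = 0.0195833.
Level-payment amortization: P = B₀·r / (1 − (1+r)^(−n)) = 650.00·0.0195833 / (1 − 1.01958^(−60)).
Denominator 1 − (1+r)^(−60) = 0.687653717.
P = 12.7292 / 0.687653717 ≈ 18.51.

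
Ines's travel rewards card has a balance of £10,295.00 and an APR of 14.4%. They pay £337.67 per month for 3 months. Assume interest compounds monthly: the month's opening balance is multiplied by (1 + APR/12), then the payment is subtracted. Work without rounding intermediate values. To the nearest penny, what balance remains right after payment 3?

£9,644.87

Monthly rate r = 14.4%/12 = 1.2% = 0.012.
Each month: B ← B·(1+r) − £337.67.
Month 1: interest £123.54; balance after payment £10,080.87.
Month 2: interest £120.97; balance after payment £9,864.17.
Month 3: interest £118.37; balance after payment £9,644.87.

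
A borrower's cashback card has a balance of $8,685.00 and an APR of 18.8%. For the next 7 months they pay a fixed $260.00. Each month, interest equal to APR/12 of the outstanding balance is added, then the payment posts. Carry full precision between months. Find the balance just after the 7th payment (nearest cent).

$7,775.60

Monthly rate r = 18.8%/12 = 1.56667% = 0.0156667.
Each month: B ← B·(1+r) − $260.00.
Month 1: interest $136.06; balance after payment $8,561.07.
Month 2: interest $134.12; balance after payment $8,435.19.
Month 3: interest $132.15; balance after payment $8,307.34.
Month 4: interest $130.15; balance after payment $8,177.49.
Month 5: interest $128.11; balance after payment $8,045.60.
Month 6: interest $126.05; balance after payment $7,911.65.
Month 7: interest $123.95; balance after payment $7,775.60.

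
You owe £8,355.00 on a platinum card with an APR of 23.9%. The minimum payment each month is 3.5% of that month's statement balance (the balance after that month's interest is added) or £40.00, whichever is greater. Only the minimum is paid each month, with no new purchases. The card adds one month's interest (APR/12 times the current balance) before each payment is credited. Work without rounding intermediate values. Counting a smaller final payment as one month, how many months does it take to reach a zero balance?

168 months

Monthly rate r = 23.9%/12 = 1.99167% = 0.0199167.
While 3.5% of the post-interest balance exceeds £40.00, each month B ← (B·(1+r))·(1 − 0.035), i.e. B shrinks by the factor (1+r)·0.965 = 0.98422.
This holds for months 1–127. Entering month 128 the balance is £1,108.23; 3.5% of the post-interest balance is now below £40.00, so the flat £40.00 minimum applies from here.
From month 128 a fixed £40.00 at rate r clears £1,108.23 in 41 more payments. Total: 127 + 41 = 168 months.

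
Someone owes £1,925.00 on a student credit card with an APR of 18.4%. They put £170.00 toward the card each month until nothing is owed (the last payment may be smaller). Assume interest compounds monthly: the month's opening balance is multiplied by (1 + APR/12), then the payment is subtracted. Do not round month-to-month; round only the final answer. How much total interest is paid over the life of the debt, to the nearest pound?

£206

Monthly rate r = 18.4%/12 = 1.53333% = 0.0153333.
Payoff takes n = ⌈−ln(1 − rB₀/P)/ln(1+r)⌉ = ⌈12.533⌉ = 13 payments; the last is £90.88.
Total paid = 12·£170.00 + £90.88 = £2,130.88.
Total interest = total paid − principal = £2,130.88 − £1,925.00 = £205.88.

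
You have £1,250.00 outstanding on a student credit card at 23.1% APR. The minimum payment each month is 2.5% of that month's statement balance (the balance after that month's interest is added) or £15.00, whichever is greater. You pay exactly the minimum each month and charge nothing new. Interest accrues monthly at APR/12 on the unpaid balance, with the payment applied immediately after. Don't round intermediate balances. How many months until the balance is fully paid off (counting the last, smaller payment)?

Monthly rate r = 23.1%/12 = 1.925% = 0.01925.
While 2.5% of the post-interest balance exceeds £15.00, each month B ← (B·(1+r))·(1 − 0.025), i.e. B shrinks by the factor (1+r)·0.975 = 0.99377.
This holds for months 1–121. Entering month 122 the balance is £586.73; 2.5% of the post-interest balance is now below £15.00, so the flat £15.00 minimum applies from here.
From month 122 a fixed £15.00 at rate r clears £586.73 in 74 more payments. Total: 121 + 74 = 195 months.

195 months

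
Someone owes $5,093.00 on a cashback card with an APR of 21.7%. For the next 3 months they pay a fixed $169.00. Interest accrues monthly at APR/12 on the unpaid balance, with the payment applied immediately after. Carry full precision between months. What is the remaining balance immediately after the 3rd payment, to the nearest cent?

$4,858.10

Monthly rate r = 21.7%/12 = 1.80833% = 0.0180833.
Each month: B ← B·(1+r) − $169.00.
Month 1: interest $92.10; balance after payment $5,016.10.
Month 2: interest $90.71; balance after payment $4,937.81.
Month 3: interest $89.29; balance after payment $4,858.10.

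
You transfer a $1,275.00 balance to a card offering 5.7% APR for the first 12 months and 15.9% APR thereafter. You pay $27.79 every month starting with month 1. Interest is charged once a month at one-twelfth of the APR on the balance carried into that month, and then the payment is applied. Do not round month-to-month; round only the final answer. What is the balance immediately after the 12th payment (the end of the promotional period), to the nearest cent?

$1,007.27

Promo months 1–12 at r₀ = 5.7%/12 = 0.00475; months 13+ at r₁ = 15.9%/12 = 0.01325.
After month 12: iterate B ← B·(1+r₀) − $27.79 for 12 months → $1,007.27.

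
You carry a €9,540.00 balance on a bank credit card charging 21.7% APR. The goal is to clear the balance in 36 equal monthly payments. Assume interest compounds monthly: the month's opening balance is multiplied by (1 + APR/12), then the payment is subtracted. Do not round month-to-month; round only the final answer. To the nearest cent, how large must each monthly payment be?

€362.86

Monthly rate r = 21.7%/12 = 1.80833% = 0.0180833.
Level-payment amortization: P = B₀·r / (1 − (1+r)^(−n)) = 9540.00·0.0180833 / (1 − 1.01808^(−36)).
Denominator 1 − (1+r)^(−36) = 0.475433928.
P = 172.515 / 0.475433928 ≈ 362.86.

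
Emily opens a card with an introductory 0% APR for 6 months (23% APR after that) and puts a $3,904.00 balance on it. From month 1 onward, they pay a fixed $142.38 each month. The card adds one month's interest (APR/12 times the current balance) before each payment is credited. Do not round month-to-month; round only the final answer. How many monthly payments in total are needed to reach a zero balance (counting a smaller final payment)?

Promo months 1–6 at r₀ = 0%/12 = 0; months 7+ at r₁ = 23%/12 = 0.0191667.
After month 6 (no interest yet): B = $3,904.00 − 6·$142.38 = $3,049.72.
Then at r₁ with $142.38/mo: n₂ = −ln(1 − r₁·B/P)/ln(1+r₁) ≈ 27.84 → 28 more payments.

34 months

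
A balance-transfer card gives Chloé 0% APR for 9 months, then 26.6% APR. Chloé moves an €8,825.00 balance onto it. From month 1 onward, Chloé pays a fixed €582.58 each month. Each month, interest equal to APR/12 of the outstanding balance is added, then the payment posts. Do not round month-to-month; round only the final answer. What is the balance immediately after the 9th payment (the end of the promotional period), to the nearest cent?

Promo months 1–9 at r₀ = 0%/12 = 0; months 10+ at r₁ = 26.6%/12 = 0.0221667.
After month 9 (no interest yet): B = €8,825.00 − 9·€582.58 = €3,581.78.

€3,581.78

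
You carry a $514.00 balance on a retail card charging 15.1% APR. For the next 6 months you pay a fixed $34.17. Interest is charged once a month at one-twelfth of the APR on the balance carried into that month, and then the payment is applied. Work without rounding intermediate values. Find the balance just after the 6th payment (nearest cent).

Monthly rate r = 15.1%/12 = 1.25833% = 0.0125833.
Each month: B ← B·(1+r) − $34.17.
Month 1: interest $6.47; balance after payment $486.30.
Month 2: interest $6.12; balance after payment $458.25.
Month 3: interest $5.77; balance after payment $429.84.
Month 4: interest $5.41; balance after payment $401.08.
Month 5: interest $5.05; balance after payment $371.96.
Month 6: interest $4.68; balance after payment $342.47.

$342.47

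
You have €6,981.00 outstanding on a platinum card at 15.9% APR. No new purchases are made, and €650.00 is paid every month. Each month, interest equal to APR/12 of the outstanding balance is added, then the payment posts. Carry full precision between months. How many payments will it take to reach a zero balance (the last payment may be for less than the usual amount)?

Monthly rate r = 15.9%/12 = 1.325% = 0.01325.
Recurrence: B ← B·(1+r) − €650.00.
Month 1: interest €92.50; balance after payment €6,423.50.
Month 2: interest €85.11; balance after payment €5,858.61.
Closed form: n = −ln(1 − rB₀/P)/ln(1+r) = −ln(0.85769)/ln(1.01325) ≈ 11.662, so the balance reaches zero during payment 12.

12 payments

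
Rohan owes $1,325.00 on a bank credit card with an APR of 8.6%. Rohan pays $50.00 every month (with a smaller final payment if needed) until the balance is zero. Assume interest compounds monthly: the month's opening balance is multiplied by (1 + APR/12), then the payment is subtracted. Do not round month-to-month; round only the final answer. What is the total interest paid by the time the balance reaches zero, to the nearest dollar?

Monthly rate r = 8.6%/12 = 0.716667% = 0.00716667.
Payoff takes n = ⌈−ln(1 − rB₀/P)/ln(1+r)⌉ = ⌈29.494⌉ = 30 payments; the last is $24.73.
Total paid = 29·$50.00 + $24.73 = $1,474.73.
Total interest = total paid − principal = $1,474.73 − $1,325.00 = $149.73.

$150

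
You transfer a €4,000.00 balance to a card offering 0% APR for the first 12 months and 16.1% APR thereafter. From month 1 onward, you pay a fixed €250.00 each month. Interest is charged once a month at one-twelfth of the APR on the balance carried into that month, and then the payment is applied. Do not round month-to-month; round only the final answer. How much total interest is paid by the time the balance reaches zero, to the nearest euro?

Promo months 1–12 at r₀ = 0%/12 = 0; months 13+ at r₁ = 16.1%/12 = 0.0134167.
After month 12 (no interest yet): B = €4,000.00 − 12·€250.00 = €1,000.00.
Then at r₁ with €250.00/mo: n₂ = −ln(1 − r₁·B/P)/ln(1+r₁) ≈ 4.14 → 5 more payments.
Total paid = 16·€250.00 + €34.91 = €4,034.91; interest = €4,034.91 − €4,000.00 = €34.91.

€35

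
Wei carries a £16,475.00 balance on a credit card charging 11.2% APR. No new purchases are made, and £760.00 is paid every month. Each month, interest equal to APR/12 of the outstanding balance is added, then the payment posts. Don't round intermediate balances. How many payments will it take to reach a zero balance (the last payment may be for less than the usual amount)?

Monthly rate r = 11.2%/12 = 0.933333% = 0.00933333.
Recurrence: B ← B·(1+r) − £760.00.
Month 1: interest £153.77; balance after payment £15,868.77.
Month 2: interest £148.11; balance after payment £15,256.88.
Closed form: n = −ln(1 − rB₀/P)/ln(1+r) = −ln(0.79768)/ln(1.00933) ≈ 24.333, so the balance reaches zero during payment 25.

25 months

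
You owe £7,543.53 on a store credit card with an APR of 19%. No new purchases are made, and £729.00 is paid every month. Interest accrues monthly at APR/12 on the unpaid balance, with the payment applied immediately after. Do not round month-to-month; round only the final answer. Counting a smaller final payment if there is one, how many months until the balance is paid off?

12 payments

Monthly rate r = 19%/12 = 1.58333% = 0.0158333.
Recurrence: B ← B·(1+r) − £729.00.
Month 1: interest £119.44; balance after payment £6,933.97.
Month 2: interest £109.79; balance after payment £6,314.76.
Closed form: n = −ln(1 − rB₀/P)/ln(1+r) = −ln(0.83616)/ln(1.01583) ≈ 11.390, so the balance reaches zero during payment 12.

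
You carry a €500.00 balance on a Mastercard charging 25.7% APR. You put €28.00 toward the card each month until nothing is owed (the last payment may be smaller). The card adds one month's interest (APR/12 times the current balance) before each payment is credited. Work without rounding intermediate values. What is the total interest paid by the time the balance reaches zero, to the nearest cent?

Monthly rate r = 25.7%/12 = 2.14167% = 0.0214167.
Payoff takes n = ⌈−ln(1 − rB₀/P)/ln(1+r)⌉ = ⌈22.745⌉ = 23 payments; the last is €20.92.
Total paid = 22·€28.00 + €20.92 = €636.92.
Total interest = total paid − principal = €636.92 − €500.00 = €136.92.

€136.92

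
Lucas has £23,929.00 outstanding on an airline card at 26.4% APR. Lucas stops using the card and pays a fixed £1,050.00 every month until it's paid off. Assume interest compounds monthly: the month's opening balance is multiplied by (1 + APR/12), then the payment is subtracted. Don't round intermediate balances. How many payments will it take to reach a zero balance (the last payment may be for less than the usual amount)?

32 payments

Monthly rate r = 26.4%/12 = 2.2% = 0.022.
Recurrence: B ← B·(1+r) − £1,050.00.
Month 1: interest £526.44; balance after payment £23,405.44.
Month 2: interest £514.92; balance after payment £22,870.36.
Closed form: n = −ln(1 − rB₀/P)/ln(1+r) = −ln(0.49863)/ln(1.022) ≈ 31.978, so the balance reaches zero during payment 32.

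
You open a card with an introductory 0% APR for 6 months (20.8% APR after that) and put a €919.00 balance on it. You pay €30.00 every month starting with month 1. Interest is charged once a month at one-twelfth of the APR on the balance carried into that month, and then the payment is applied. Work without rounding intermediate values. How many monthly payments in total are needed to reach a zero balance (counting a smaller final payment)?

39 months

Promo months 1–6 at r₀ = 0%/12 = 0; months 7+ at r₁ = 20.8%/12 = 0.0173333.
After month 6 (no interest yet): B = €919.00 − 6·€30.00 = €739.00.
Then at r₁ with €30.00/mo: n₂ = −ln(1 − r₁·B/P)/ln(1+r₁) ≈ 32.40 → 33 more payments.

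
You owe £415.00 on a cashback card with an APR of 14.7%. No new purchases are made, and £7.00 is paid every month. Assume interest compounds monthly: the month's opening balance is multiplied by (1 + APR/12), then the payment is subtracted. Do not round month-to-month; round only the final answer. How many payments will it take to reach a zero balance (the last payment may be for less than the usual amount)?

107 months

Monthly rate r = 14.7%/12 = 1.225% = 0.01225.
Recurrence: B ← B·(1+r) − £7.00.
Month 1: interest £5.08; balance after payment £413.08.
Month 2: interest £5.06; balance after payment £411.14.
Closed form: n = −ln(1 − rB₀/P)/ln(1+r) = −ln(0.27375)/ln(1.01225) ≈ 106.405, so the balance reaches zero during payment 107.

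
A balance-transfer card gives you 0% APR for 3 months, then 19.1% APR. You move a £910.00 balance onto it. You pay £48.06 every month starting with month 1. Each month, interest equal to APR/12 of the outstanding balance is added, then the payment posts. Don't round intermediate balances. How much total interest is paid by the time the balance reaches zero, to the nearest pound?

£125

Promo months 1–3 at r₀ = 0%/12 = 0; months 4+ at r₁ = 19.1%/12 = 0.0159167.
After month 3 (no interest yet): B = £910.00 − 3·£48.06 = £765.82.
Then at r₁ with £48.06/mo: n₂ = −ln(1 − r₁·B/P)/ln(1+r₁) ≈ 18.52 → 19 more payments.
Total paid = 21·£48.06 + £25.31 = £1,034.57; interest = £1,034.57 − £910.00 = £124.57.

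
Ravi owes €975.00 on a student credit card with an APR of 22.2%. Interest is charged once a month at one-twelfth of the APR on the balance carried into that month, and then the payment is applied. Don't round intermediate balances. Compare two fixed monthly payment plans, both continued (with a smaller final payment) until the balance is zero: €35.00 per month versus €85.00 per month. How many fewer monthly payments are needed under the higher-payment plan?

Monthly rate r = 22.2%/12 = 1.85% = 0.0185.
At €35.00/mo: n = ⌈−ln(1 − rB₀/P)/ln(1+r)⌉ = 40 payments (last €18.10); total interest = total paid − €975.00 = €408.10.
At €85.00/mo: 14 payments (last €1.01); total interest €131.01.
Payments saved = 40 − 14 = 26.

26 fewer payments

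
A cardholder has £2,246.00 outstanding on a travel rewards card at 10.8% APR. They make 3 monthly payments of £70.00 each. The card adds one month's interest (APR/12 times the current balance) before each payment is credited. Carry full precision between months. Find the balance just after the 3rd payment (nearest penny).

Monthly rate r = 10.8%/12 = 0.9% = 0.009.
Each month: B ← B·(1+r) − £70.00.
Month 1: interest £20.21; balance after payment £2,196.21.
Month 2: interest £19.77; balance after payment £2,145.98.
Month 3: interest £19.31; balance after payment £2,095.29.

£2,095.29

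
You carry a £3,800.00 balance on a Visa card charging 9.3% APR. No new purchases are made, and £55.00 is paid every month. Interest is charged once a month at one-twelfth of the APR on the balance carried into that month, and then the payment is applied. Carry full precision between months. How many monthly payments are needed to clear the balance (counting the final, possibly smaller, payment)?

Monthly rate r = 9.3%/12 = 0.775% = 0.00775.
Recurrence: B ← B·(1+r) − £55.00.
Month 1: interest £29.45; balance after payment £3,774.45.
Month 2: interest £29.25; balance after payment £3,748.70.
Closed form: n = −ln(1 − rB₀/P)/ln(1+r) = −ln(0.46455)/ln(1.00775) ≈ 99.311, so the balance reaches zero during payment 100.

100 months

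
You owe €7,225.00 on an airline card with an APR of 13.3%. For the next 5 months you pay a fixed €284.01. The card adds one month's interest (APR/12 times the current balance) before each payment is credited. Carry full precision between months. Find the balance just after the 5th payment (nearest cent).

Monthly rate r = 13.3%/12 = 1.10833% = 0.0110833.
Each month: B ← B·(1+r) − €284.01.
Month 1: interest €80.08; balance after payment €7,021.07.
Month 2: interest €77.82; balance after payment €6,814.87.
Month 3: interest €75.53; balance after payment €6,606.40.
Month 4: interest €73.22; balance after payment €6,395.61.
Month 5: interest €70.88; balance after payment €6,182.48.

€6,182.48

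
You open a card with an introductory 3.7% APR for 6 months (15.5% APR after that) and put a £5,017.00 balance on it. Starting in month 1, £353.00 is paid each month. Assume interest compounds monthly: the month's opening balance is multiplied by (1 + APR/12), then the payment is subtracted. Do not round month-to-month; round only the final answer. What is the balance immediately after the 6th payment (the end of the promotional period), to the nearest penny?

£2,976.14

Promo months 1–6 at r₀ = 3.7%/12 = 0.00308333; months 7+ at r₁ = 15.5%/12 = 0.0129167.
After month 6: iterate B ← B·(1+r₀) − £353.00 for 6 months → £2,976.14.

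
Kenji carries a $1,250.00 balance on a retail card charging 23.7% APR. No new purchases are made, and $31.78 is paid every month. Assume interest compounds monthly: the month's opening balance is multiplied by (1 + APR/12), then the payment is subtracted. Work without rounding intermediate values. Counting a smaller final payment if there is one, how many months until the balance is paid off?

77 months

Monthly rate r = 23.7%/12 = 1.975% = 0.01975.
Recurrence: B ← B·(1+r) − $31.78.
Month 1: interest $24.69; balance after payment $1,242.91.
Month 2: interest $24.55; balance after payment $1,235.67.
Closed form: n = −ln(1 − rB₀/P)/ln(1+r) = −ln(0.22317)/ln(1.01975) ≈ 76.687, so the balance reaches zero during payment 77.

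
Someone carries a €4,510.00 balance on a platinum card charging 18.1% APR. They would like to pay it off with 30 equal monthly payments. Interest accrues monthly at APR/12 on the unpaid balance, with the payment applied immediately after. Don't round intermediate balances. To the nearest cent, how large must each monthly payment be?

€188.01

Monthly rate r = 18.1%/12 = 1.50833% = 0.0150833.
Level-payment amortization: P = B₀·r / (1 − (1+r)^(−n)) = 4510.00·0.0150833 / (1 − 1.01508^(−30)).
Denominator 1 − (1+r)^(−30) = 0.361811336.
P = 68.0258 / 0.361811336 ≈ 188.01.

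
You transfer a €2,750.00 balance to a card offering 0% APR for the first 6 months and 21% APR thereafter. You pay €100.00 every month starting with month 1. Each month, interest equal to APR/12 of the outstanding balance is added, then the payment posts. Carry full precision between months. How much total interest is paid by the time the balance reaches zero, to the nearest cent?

€570.85

Promo months 1–6 at r₀ = 0%/12 = 0; months 7+ at r₁ = 21%/12 = 0.0175.
After month 6 (no interest yet): B = €2,750.00 − 6·€100.00 = €2,150.00.
Then at r₁ with €100.00/mo: n₂ = −ln(1 − r₁·B/P)/ln(1+r₁) ≈ 27.21 → 28 more payments.
Total paid = 33·€100.00 + €20.85 = €3,320.85; interest = €3,320.85 − €2,750.00 = €570.85.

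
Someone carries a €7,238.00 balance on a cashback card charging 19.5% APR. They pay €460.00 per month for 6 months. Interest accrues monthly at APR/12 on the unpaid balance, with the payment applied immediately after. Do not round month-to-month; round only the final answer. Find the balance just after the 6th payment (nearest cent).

Monthly rate r = 19.5%/12 = 1.625% = 0.01625.
Each month: B ← B·(1+r) − €460.00.
Month 1: interest €117.62; balance after payment €6,895.62.
Month 2: interest €112.05; balance after payment €6,547.67.
Month 3: interest €106.40; balance after payment €6,194.07.
Month 4: interest €100.65; balance after payment €5,834.72.
Month 5: interest €94.81; balance after payment €5,469.54.
Month 6: interest €88.88; balance after payment €5,098.42.

€5,098.42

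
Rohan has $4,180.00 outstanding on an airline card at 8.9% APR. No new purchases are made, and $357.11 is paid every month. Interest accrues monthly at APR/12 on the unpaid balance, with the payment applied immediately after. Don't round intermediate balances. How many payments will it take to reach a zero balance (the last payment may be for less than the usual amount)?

Monthly rate r = 8.9%/12 = 0.741667% = 0.00741667.
Recurrence: B ← B·(1+r) − $357.11.
Month 1: interest $31.00; balance after payment $3,853.89.
Month 2: interest $28.58; balance after payment $3,525.36.
Closed form: n = −ln(1 − rB₀/P)/ln(1+r) = −ln(0.91319)/ln(1.00742) ≈ 12.290, so the balance reaches zero during payment 13.

13 payments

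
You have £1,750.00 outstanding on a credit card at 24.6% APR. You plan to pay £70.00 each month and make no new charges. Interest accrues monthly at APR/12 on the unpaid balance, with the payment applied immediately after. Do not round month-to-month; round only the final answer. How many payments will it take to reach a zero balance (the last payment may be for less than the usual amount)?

Monthly rate r = 24.6%/12 = 2.05% = 0.0205.
Recurrence: B ← B·(1+r) − £70.00.
Month 1: interest £35.88; balance after payment £1,715.88.
Month 2: interest £35.18; balance after payment £1,681.05.
Closed form: n = −ln(1 − rB₀/P)/ln(1+r) = −ln(0.4875)/ln(1.0205) ≈ 35.405, so the balance reaches zero during payment 36.

36 payments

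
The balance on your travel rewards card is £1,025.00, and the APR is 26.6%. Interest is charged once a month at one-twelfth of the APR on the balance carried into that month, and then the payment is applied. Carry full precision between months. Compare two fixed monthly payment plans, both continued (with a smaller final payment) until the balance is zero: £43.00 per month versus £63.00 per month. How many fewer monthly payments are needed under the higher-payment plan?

14 fewer payments

Monthly rate r = 26.6%/12 = 2.21667% = 0.0221667.
At £43.00/mo: n = ⌈−ln(1 − rB₀/P)/ln(1+r)⌉ = 35 payments (last £12.20); total interest = total paid − £1,025.00 = £449.20.
At £63.00/mo: 21 payments (last £25.48); total interest £260.48.
Payments saved = 35 − 21 = 14.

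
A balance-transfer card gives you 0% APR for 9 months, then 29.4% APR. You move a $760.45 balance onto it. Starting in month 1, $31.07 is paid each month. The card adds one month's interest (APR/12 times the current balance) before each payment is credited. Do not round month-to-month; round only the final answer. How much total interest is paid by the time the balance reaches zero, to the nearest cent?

Promo months 1–9 at r₀ = 0%/12 = 0; months 10+ at r₁ = 29.4%/12 = 0.0245.
After month 9 (no interest yet): B = $760.45 − 9·$31.07 = $480.82.
Then at r₁ with $31.07/mo: n₂ = −ln(1 − r₁·B/P)/ln(1+r₁) ≈ 19.69 → 20 more payments.
Total paid = 28·$31.07 + $21.61 = $891.57; interest = $891.57 − $760.45 = $131.12.

$131.12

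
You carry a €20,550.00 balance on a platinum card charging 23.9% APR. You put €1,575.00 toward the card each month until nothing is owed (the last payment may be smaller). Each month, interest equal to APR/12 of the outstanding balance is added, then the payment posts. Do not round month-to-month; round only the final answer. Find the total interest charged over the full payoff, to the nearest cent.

Monthly rate r = 23.9%/12 = 1.99167% = 0.0199167.
Payoff takes n = ⌈−ln(1 − rB₀/P)/ln(1+r)⌉ = ⌈15.259⌉ = 16 payments; the last is €411.01.
Total paid = 15·€1,575.00 + €411.01 = €24,036.01.
Total interest = total paid − principal = €24,036.01 − €20,550.00 = €3,486.01.

€3,486.01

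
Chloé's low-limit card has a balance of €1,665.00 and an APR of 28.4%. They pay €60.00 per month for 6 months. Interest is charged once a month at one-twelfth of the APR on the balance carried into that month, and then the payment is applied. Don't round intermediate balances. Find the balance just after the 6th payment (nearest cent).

Monthly rate r = 28.4%/12 = 2.36667% = 0.0236667.
Each month: B ← B·(1+r) − €60.00.
Month 1: interest €39.41; balance after payment €1,644.40.
Month 2: interest €38.92; balance after payment €1,623.32.
Month 3: interest €38.42; balance after payment €1,601.74.
Month 4: interest €37.91; balance after payment €1,579.65.
Month 5: interest €37.39; balance after payment €1,557.03.
Month 6: interest €36.85; balance after payment €1,533.88.

€1,533.88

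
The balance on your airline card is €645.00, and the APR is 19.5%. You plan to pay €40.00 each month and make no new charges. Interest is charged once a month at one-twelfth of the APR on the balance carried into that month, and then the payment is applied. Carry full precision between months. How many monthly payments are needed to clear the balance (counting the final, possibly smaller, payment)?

19 months

Monthly rate r = 19.5%/12 = 1.625% = 0.01625.
Recurrence: B ← B·(1+r) − €40.00.
Month 1: interest €10.48; balance after payment €615.48.
Month 2: interest €10.00; balance after payment €585.48.
Closed form: n = −ln(1 − rB₀/P)/ln(1+r) = −ln(0.73797)/ln(1.01625) ≈ 18.850, so the balance reaches zero during payment 19.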